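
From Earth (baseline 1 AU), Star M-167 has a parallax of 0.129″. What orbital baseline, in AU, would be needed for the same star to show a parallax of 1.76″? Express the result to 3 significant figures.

Parallax scales linearly with baseline: p ∝ B, so B = p_target / p_Earth × 1 AU.
B = 1.76 / 0.129 = 13.643 AU.

13.6 AU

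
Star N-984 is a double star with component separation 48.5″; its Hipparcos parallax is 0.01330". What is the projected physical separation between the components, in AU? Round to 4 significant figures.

3647 AU

d = 1/p = 1/0.01330″ = 75.188 pc.
At distance d (pc), an angle of θ arcsec spans θ·d AU: s = 48.5 × 75.188 = 3646.6 AU.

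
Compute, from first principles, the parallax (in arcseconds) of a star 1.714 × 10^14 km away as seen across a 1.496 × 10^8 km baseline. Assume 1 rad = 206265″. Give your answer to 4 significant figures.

θ ≈ B/d = (1.496 × 10^8) / (1.714 × 10^14) = 8.7281 × 10^-7 rad.
In arcseconds: 8.7281 × 10^-7 × 206265 = 0.18003″.

0.1800 arcsec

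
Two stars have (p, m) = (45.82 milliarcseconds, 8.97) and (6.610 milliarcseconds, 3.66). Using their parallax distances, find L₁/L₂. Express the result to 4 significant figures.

d₁ = 1/p₁ = 1/0.04582″ = 21.825 pc; d₂ = 1/p₂ = 1/0.006610″ = 151.29 pc.
M₁ = m₁ − 5 log₁₀ d₁ + 5 = 8.97 − 6.6948 + 5 = 7.2752.
M₂ = 3.66 − 10.8991 + 5 = -2.2391.
L₁/L₂ = 10^(0.4(M₂ − M₁)) = 10^(0.4 × (-9.5143)) = 10^(-3.80572) = 0.00015642.

L₁/L₂ = 0.0001564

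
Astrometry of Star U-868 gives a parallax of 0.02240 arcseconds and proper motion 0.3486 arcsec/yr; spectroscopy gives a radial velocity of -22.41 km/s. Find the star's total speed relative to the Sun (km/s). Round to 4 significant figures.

77.10 km/s

d = 1/p = 1/0.02240″ = 44.643 pc.
v_t = 4.740 μ d = 4.740 × 0.3486 × 44.643 = 73.766 km/s.
v = √(v_r² + v_t²) = √((-22.41)² + 73.766²) = √5943.63 = 77.095 km/s.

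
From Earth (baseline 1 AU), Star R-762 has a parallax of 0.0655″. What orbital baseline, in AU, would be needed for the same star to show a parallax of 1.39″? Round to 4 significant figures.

Parallax scales linearly with baseline: p ∝ B, so B = p_target / p_Earth × 1 AU.
B = 1.39 / 0.0655 = 21.221 AU.

21.22 AU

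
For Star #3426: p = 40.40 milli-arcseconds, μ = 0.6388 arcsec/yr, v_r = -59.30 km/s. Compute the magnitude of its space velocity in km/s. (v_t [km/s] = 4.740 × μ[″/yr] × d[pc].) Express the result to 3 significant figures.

95.6 km/s

d = 1/p = 1/0.04040″ = 24.752 pc.
v_t = 4.740 μ d = 4.740 × 0.6388 × 24.752 = 74.947 km/s.
v = √(v_r² + v_t²) = √((-59.30)² + 74.947²) = √9133.54 = 95.57 km/s.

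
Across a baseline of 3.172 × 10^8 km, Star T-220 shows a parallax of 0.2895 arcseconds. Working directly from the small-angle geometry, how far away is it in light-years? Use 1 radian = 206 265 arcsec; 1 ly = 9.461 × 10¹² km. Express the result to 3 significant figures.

θ = 0.2895″ = 0.2895/206265 = 1.4035 × 10^-6 rad.
d = B/θ = (3.172 × 10^8) / (1.4035 × 10^-6) = 2.2601 × 10^14 km = (2.2601 × 10^14) / (9.461 × 10^12) ly = 23.889 ly.

23.9 ly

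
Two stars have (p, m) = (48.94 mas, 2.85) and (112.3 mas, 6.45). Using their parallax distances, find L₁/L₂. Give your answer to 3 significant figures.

d₁ = 1/p₁ = 1/0.04894″ = 20.433 pc; d₂ = 1/p₂ = 1/0.1123″ = 8.9047 pc.
M₁ = m₁ − 5 log₁₀ d₁ + 5 = 2.85 − 6.5517 + 5 = 1.2983.
M₂ = 6.45 − 4.7481 + 5 = 6.7019.
L₁/L₂ = 10^(0.4(M₂ − M₁)) = 10^(0.4 × 5.4036) = 10^2.16144 = 145.02.

L₁/L₂ = 145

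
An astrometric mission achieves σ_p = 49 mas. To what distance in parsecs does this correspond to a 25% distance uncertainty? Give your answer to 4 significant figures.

σ_d/d = σ_p/p, so the condition is σ_p/p ≤ 0.25, i.e. p ≥ σ_p/0.25.
p_min = 49/0.25 = 196 mas = 0.196 arcsec.
d_max = 1/p_min = 1/0.196 = 5.102 pc.

5.102 pc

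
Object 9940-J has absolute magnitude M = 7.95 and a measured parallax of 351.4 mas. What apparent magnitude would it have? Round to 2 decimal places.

m = 5.22

d = 1/p = 1/0.3514″ = 2.8458 pc.
m − M = 5 log₁₀ d − 5 = 5 log₁₀(2.8458) − 5 = 2.2710 − 5 = -2.7290.
m = M + (m − M) = 7.95 + (-2.7290) = 5.22.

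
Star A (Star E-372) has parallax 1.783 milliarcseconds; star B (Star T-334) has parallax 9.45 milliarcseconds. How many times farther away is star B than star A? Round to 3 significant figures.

0.189

Since d = 1/p, d_B/d_A = p_A/p_B.
= 1.783 / 9.45 = 0.18868.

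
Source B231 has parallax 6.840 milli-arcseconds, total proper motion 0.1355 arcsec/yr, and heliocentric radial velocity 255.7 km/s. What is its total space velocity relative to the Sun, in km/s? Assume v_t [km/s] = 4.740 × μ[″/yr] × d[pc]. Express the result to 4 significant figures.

272.4 km/s

d = 1/p = 1/0.006840″ = 146.2 pc.
v_t = 4.740 μ d = 4.740 × 0.1355 × 146.2 = 93.9 km/s.
v = √(v_r² + v_t²) = √(255.7² + 93.9²) = √74199.7 = 272.4 km/s.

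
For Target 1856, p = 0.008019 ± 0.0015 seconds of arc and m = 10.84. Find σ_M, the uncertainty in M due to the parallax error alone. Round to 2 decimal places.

M = m − 5 log₁₀ d + 5 = m + 5 log₁₀ p + 5, so ∂M/∂p = 5/(p ln 10).
σ_M = (5/ln 10) · (σ_p/p) = 2.1715 × 0.0015/0.008019 = 2.1715 × 0.18706 = 0.4062.

σ_M = 0.41 mag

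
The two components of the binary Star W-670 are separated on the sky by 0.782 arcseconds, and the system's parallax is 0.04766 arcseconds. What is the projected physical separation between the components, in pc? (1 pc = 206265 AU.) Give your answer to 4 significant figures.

d = 1/p = 1/0.04766″ = 20.982 pc.
At distance d (pc), an angle of θ arcsec spans θ·d AU: s = 0.782 × 20.982 = 16.408 AU.
= 16.408 / 206265 = 7.9548 × 10^-5 pc.

7.955 × 10^-5 pc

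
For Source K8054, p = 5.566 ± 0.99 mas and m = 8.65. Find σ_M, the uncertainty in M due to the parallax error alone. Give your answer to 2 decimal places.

σ_M = 0.39 mag

M = m − 5 log₁₀ d + 5 = m + 5 log₁₀ p + 5, so ∂M/∂p = 5/(p ln 10).
σ_M = (5/ln 10) · (σ_p/p) = 2.1715 × 0.99/5.566 = 2.1715 × 0.17787 = 0.38624.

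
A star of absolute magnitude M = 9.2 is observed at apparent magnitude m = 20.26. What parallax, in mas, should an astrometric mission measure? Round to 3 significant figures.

0.614 mas

m − M = 20.26 − 9.2 = 11.06.
d = 10^((m−M)/5 + 1) = 10^3.212 = 1629.3 pc.
p = 1/d = 1/1629.3 = 0.00061376 arcsec = 0.61376 mas.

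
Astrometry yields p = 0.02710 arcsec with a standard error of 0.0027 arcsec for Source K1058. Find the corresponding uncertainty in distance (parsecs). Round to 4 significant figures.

d = 1/p, so σ_d = σ_p / p².
σ_d = 0.00270 / (0.02710)² = 0.00270 / 0.00073441 = 3.6764 pc.

3.676 pc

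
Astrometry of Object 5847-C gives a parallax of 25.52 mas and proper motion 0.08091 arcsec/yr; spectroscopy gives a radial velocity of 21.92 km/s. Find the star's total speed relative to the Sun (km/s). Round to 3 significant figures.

26.6 km/s

d = 1/p = 1/0.02552″ = 39.185 pc.
v_t = 4.740 μ d = 4.740 × 0.08091 × 39.185 = 15.028 km/s.
v = √(v_r² + v_t²) = √(21.92² + 15.028²) = √706.327 = 26.577 km/s.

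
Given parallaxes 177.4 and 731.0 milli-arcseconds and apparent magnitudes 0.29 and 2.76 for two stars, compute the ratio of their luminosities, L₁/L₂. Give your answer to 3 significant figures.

d₁ = 1/p₁ = 1/0.1774″ = 5.637 pc; d₂ = 1/p₂ = 1/0.7310″ = 1.368 pc.
M₁ = m₁ − 5 log₁₀ d₁ + 5 = 0.29 − 3.7552 + 5 = 1.5348.
M₂ = 2.76 − 0.6804 + 5 = 7.0796.
L₁/L₂ = 10^(0.4(M₂ − M₁)) = 10^(0.4 × 5.5448) = 10^2.21792 = 165.17.

L₁/L₂ = 165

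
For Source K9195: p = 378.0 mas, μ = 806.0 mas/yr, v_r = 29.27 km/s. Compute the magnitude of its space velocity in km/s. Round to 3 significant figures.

d = 1/p = 1/0.3780″ = 2.6455 pc.
μ = 806.0 mas/yr = 0.8060 ″/yr.
v_t = 4.740 μ d = 4.740 × 0.8060 × 2.6455 = 10.107 km/s.
v = √(v_r² + v_t²) = √(29.27² + 10.107²) = √958.884 = 30.966 km/s.

31.0 km/s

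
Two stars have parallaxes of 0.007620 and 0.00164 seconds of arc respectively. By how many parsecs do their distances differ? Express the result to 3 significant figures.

d_A = 1/0.007620″ = 131.23 pc; d_B = 1/0.001640″ = 609.76 pc.
|d_B − d_A| = |609.76 − 131.23| = 478.53 pc.

479 pc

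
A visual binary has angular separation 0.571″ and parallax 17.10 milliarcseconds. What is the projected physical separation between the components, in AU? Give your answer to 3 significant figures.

d = 1/p = 1/0.01710″ = 58.48 pc.
At distance d (pc), an angle of θ arcsec spans θ·d AU: s = 0.571 × 58.48 = 33.392 AU.

33.4 AU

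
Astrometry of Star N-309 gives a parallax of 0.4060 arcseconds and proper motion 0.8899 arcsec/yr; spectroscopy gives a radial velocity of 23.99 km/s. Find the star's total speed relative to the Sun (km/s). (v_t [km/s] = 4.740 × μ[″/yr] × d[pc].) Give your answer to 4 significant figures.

d = 1/p = 1/0.4060″ = 2.4631 pc.
v_t = 4.740 μ d = 4.740 × 0.8899 × 2.4631 = 10.39 km/s.
v = √(v_r² + v_t²) = √(23.99² + 10.39²) = √683.472 = 26.143 km/s.

26.14 km/s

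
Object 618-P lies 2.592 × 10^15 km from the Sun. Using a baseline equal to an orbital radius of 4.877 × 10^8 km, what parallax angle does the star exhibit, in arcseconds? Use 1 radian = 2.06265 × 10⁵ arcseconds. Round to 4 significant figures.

0.03881 arcsec

θ ≈ B/d = (4.877 × 10^8) / (2.592 × 10^15) = 1.8816 × 10^-7 rad.
In arcseconds: 1.8816 × 10^-7 × 206265 = 0.038811″.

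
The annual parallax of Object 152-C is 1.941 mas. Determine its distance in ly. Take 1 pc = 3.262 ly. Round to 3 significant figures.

p = 1.941 mas = 0.001941 arcsec.
d = 1/p = 1/0.001941 = 515.2 pc.
In light-years: 515.2 × 3.262 = 1680.6 ly.

1680 ly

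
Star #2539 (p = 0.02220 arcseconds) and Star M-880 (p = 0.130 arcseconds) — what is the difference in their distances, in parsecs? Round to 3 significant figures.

d_A = 1/0.02220″ = 45.045 pc; d_B = 1/0.1300″ = 7.6923 pc.
|d_B − d_A| = |7.6923 − 45.045| = 37.353 pc.

37.4 pc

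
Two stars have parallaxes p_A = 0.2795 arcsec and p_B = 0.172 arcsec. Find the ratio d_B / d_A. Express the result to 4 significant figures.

Since d = 1/p, d_B/d_A = p_A/p_B.
= 0.2795 / 0.172 = 1.625.

1.625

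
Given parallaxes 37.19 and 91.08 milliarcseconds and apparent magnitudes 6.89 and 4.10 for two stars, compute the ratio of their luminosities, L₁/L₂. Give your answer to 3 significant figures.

d₁ = 1/p₁ = 1/0.03719″ = 26.889 pc; d₂ = 1/p₂ = 1/0.09108″ = 10.979 pc.
M₁ = m₁ − 5 log₁₀ d₁ + 5 = 6.89 − 7.1479 + 5 = 4.7421.
M₂ = 4.10 − 5.2028 + 5 = 3.8972.
L₁/L₂ = 10^(0.4(M₂ − M₁)) = 10^(0.4 × (-0.8449)) = 10^(-0.33796) = 0.45924.

L₁/L₂ = 0.459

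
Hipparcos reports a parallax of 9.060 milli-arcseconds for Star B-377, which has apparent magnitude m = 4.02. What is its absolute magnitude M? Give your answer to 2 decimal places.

M = -1.19

d = 1/p = 1/0.009060″ = 110.38 pc.
m − M = 5 log₁₀(110.38) − 5 = 10.2145 − 5 = 5.2145.
M = m − (m − M) = 4.02 − 5.2145 = -1.19.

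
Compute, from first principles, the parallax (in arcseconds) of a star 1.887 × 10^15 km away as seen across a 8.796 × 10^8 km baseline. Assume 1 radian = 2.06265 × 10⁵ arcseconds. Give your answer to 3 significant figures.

0.0961 arcsec

θ ≈ B/d = (8.796 × 10^8) / (1.887 × 10^15) = 4.6614 × 10^-7 rad.
In arcseconds: 4.6614 × 10^-7 × 206265 = 0.096148″.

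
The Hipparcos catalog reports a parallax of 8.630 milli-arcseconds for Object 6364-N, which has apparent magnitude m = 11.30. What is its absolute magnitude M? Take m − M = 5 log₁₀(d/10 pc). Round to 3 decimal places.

M = 5.980

d = 1/p = 1/0.008630″ = 115.87 pc.
m − M = 5 log₁₀(115.87) − 5 = 10.3199 − 5 = 5.3199.
M = m − (m − M) = 11.30 − 5.3199 = 5.980.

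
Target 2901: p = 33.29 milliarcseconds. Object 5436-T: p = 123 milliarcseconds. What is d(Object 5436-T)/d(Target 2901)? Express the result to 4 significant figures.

0.2707

Since d = 1/p, d_B/d_A = p_A/p_B.
= 33.29 / 123 = 0.27065.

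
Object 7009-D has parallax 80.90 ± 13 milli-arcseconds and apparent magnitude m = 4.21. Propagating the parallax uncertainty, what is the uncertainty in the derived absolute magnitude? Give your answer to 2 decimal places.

M = m − 5 log₁₀ d + 5 = m + 5 log₁₀ p + 5, so ∂M/∂p = 5/(p ln 10).
σ_M = (5/ln 10) · (σ_p/p) = 2.1715 × 13/80.90 = 2.1715 × 0.16069 = 0.34894.

σ_M = 0.35 mag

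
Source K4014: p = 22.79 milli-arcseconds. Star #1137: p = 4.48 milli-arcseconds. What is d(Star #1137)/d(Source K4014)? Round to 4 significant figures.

Since d = 1/p, d_B/d_A = p_A/p_B.
= 22.79 / 4.48 = 5.0871.

5.087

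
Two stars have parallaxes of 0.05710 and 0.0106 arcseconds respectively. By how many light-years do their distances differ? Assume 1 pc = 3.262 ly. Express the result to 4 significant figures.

d_A = 1/0.05710″ = 17.513 pc; d_B = 1/0.01060″ = 94.34 pc.
|d_B − d_A| = |94.34 − 17.513| = 76.827 pc = 76.827 × 3.262 ly = 250.61 ly.

250.6 ly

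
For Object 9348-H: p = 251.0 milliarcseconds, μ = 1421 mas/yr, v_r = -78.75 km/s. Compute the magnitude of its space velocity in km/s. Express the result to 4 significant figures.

d = 1/p = 1/0.2510″ = 3.9841 pc.
μ = 1421 mas/yr = 1.421 ″/yr.
v_t = 4.740 μ d = 4.740 × 1.421 × 3.9841 = 26.835 km/s.
v = √(v_r² + v_t²) = √((-78.75)² + 26.835²) = √6921.68 = 83.197 km/s.

83.20 km/s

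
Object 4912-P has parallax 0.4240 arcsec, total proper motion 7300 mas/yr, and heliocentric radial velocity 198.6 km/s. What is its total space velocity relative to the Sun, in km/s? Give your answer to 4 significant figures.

d = 1/p = 1/0.4240″ = 2.3585 pc.
μ = 7300 mas/yr = 7.300 ″/yr.
v_t = 4.740 μ d = 4.740 × 7.300 × 2.3585 = 81.609 km/s.
v = √(v_r² + v_t²) = √(198.6² + 81.609²) = √46102 = 214.71 km/s.

214.7 km/s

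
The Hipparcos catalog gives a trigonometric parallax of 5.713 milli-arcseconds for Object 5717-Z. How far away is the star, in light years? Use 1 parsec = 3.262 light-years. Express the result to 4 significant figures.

p = 5.713 milli-arcseconds = 0.005713 arcsec.
d = 1/p = 1/0.005713 = 175.04 pc.
In light-years: 175.04 × 3.262 = 570.98 ly.

571.0 light years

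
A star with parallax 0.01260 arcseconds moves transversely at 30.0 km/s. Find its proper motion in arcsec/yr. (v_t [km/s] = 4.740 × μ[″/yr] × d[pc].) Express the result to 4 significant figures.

d = 1/p = 1/0.01260″ = 79.365 pc.
μ = v_t / (4.74 d) = 30.0 / (4.74 × 79.365) = 30.0 / 376.19 = 0.079747 ″/yr.

0.07975 arcsec/yr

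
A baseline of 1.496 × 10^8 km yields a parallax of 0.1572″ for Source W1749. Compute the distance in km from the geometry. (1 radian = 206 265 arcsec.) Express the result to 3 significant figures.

θ = 0.1572″ = 0.1572/206265 = 7.6213 × 10^-7 rad.
d = B/θ = (1.496 × 10^8) / (7.6213 × 10^-7) = 1.9629 × 10^14 km.

1.96 × 10^14 km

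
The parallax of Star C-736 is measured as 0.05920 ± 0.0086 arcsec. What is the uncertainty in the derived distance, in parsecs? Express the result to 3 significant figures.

d = 1/p, so σ_d = σ_p / p².
σ_d = 0.00860 / (0.05920)² = 0.00860 / 0.0035046 = 2.4539 pc.

2.45 pc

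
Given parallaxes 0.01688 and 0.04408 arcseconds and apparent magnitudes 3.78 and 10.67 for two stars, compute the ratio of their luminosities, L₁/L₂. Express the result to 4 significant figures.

d₁ = 1/p₁ = 1/0.01688″ = 59.242 pc; d₂ = 1/p₂ = 1/0.04408″ = 22.686 pc.
M₁ = m₁ − 5 log₁₀ d₁ + 5 = 3.78 − 8.8631 + 5 = -0.0831.
M₂ = 10.67 − 6.7788 + 5 = 8.8912.
L₁/L₂ = 10^(0.4(M₂ − M₁)) = 10^(0.4 × 8.9743) = 10^3.58972 = 3887.9.

L₁/L₂ = 3888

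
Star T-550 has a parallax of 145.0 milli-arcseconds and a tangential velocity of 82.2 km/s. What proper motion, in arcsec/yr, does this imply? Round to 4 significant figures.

d = 1/p = 1/0.1450″ = 6.8966 pc.
μ = v_t / (4.74 d) = 82.2 / (4.74 × 6.8966) = 82.2 / 32.69 = 2.5145 ″/yr.

2.515 arcsec/yr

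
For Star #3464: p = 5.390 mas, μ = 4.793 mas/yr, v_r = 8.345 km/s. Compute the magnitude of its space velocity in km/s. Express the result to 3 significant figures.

d = 1/p = 1/0.005390″ = 185.53 pc.
μ = 4.793 mas/yr = 0.004793 ″/yr.
v_t = 4.740 μ d = 4.740 × 0.004793 × 185.53 = 4.215 km/s.
v = √(v_r² + v_t²) = √(8.345² + 4.215²) = √87.4053 = 9.3491 km/s.

9.35 km/s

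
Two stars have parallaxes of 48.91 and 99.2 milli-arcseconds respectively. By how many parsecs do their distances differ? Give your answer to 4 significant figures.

d_A = 1/0.04891″ = 20.446 pc; d_B = 1/0.09920″ = 10.081 pc.
|d_B − d_A| = |10.081 − 20.446| = 10.365 pc.

10.37 pc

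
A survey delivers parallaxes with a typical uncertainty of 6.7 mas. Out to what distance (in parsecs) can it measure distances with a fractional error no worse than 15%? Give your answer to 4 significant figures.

σ_d/d = σ_p/p, so the condition is σ_p/p ≤ 0.15, i.e. p ≥ σ_p/0.15.
p_min = 6.7/0.15 = 44.667 mas = 0.044667 arcsec.
d_max = 1/p_min = 1/0.044667 = 22.388 pc.

22.39 pc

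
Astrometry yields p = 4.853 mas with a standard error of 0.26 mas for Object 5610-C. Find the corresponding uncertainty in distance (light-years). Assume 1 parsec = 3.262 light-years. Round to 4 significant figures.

36.01 ly

d = 1/p, so σ_d = σ_p / p².
σ_d = 0.000260 / (0.004853)² = 0.000260 / 0.000023552 = 11.039 pc = 11.039 × 3.262 ly = 36.009 ly.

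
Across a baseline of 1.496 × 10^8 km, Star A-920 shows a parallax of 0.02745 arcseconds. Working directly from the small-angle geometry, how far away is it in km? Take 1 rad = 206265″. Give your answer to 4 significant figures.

θ = 0.02745″ = 0.02745/206265 = 1.3308 × 10^-7 rad.
d = B/θ = (1.496 × 10^8) / (1.3308 × 10^-7) = 1.1241 × 10^15 km.

1.124 × 10^15 km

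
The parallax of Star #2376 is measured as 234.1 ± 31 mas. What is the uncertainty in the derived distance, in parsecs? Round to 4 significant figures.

d = 1/p, so σ_d = σ_p / p².
σ_d = 0.0310 / (0.2341)² = 0.0310 / 0.054803 = 0.56566 pc.

0.5657 pc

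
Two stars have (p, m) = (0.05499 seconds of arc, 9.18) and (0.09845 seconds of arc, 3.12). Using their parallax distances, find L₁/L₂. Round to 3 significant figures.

d₁ = 1/p₁ = 1/0.05499″ = 18.185 pc; d₂ = 1/p₂ = 1/0.09845″ = 10.157 pc.
M₁ = m₁ − 5 log₁₀ d₁ + 5 = 9.18 − 6.2986 + 5 = 7.8814.
M₂ = 3.12 − 5.0338 + 5 = 3.0862.
L₁/L₂ = 10^(0.4(M₂ − M₁)) = 10^(0.4 × (-4.7952)) = 10^(-1.91808) = 0.012076.

L₁/L₂ = 0.0121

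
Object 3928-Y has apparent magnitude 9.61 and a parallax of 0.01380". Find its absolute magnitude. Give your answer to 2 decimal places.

d = 1/p = 1/0.01380″ = 72.464 pc.
m − M = 5 log₁₀(72.464) − 5 = 9.3006 − 5 = 4.3006.
M = m − (m − M) = 9.61 − 4.3006 = 5.31.

M = 5.31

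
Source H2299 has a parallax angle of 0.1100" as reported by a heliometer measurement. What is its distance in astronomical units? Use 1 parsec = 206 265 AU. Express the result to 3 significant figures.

d = 1/p = 1/0.1100 = 9.0909 pc.
In AU: 9.0909 × 206265 = 1.8751 × 10^6 AU.

1.88 × 10^6 AU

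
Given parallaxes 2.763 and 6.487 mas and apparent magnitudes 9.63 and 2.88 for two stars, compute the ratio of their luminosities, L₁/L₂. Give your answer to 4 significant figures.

d₁ = 1/p₁ = 1/0.002763″ = 361.93 pc; d₂ = 1/p₂ = 1/0.006487″ = 154.15 pc.
M₁ = m₁ − 5 log₁₀ d₁ + 5 = 9.63 − 12.7931 + 5 = 1.8369.
M₂ = 2.88 − 10.9397 + 5 = -3.0597.
L₁/L₂ = 10^(0.4(M₂ − M₁)) = 10^(0.4 × (-4.8966)) = 10^(-1.95864) = 0.010999.

L₁/L₂ = 0.01100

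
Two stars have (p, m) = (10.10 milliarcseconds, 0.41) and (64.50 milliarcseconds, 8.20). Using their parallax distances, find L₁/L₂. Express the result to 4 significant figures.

d₁ = 1/p₁ = 1/0.01010″ = 99.01 pc; d₂ = 1/p₂ = 1/0.06450″ = 15.504 pc.
M₁ = m₁ − 5 log₁₀ d₁ + 5 = 0.41 − 9.9784 + 5 = -4.5684.
M₂ = 8.20 − 5.9522 + 5 = 7.2478.
L₁/L₂ = 10^(0.4(M₂ − M₁)) = 10^(0.4 × 11.8162) = 10^4.72648 = 53270.

L₁/L₂ = 53270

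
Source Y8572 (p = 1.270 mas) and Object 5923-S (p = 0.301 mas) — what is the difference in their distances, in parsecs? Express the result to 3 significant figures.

2530 pc

d_A = 1/0.001270″ = 787.4 pc; d_B = 1/0.0003010″ = 3322.3 pc.
|d_B − d_A| = |3322.3 − 787.4| = 2534.9 pc.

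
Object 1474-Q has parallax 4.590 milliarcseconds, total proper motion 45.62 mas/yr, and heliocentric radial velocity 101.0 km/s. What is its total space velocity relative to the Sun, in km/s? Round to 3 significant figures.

111 km/s

d = 1/p = 1/0.004590″ = 217.86 pc.
μ = 45.62 mas/yr = 0.04562 ″/yr.
v_t = 4.740 μ d = 4.740 × 0.04562 × 217.86 = 47.11 km/s.
v = √(v_r² + v_t²) = √(101.0² + 47.11²) = √12420.4 = 111.45 km/s.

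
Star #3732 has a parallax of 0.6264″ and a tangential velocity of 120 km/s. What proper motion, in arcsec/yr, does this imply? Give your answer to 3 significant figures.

d = 1/p = 1/0.6264″ = 1.5964 pc.
μ = v_t / (4.74 d) = 120 / (4.74 × 1.5964) = 120 / 7.5669 = 15.859 ″/yr.

15.9 arcsec/yr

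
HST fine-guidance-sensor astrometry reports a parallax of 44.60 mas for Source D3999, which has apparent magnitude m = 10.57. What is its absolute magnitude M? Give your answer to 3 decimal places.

d = 1/p = 1/0.04460″ = 22.422 pc.
m − M = 5 log₁₀(22.422) − 5 = 6.7534 − 5 = 1.7534.
M = m − (m − M) = 10.57 − 1.7534 = 8.817.

M = 8.817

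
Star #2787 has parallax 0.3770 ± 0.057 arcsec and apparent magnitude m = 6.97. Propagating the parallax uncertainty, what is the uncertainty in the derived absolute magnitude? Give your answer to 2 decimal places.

M = m − 5 log₁₀ d + 5 = m + 5 log₁₀ p + 5, so ∂M/∂p = 5/(p ln 10).
σ_M = (5/ln 10) · (σ_p/p) = 2.1715 × 0.057/0.3770 = 2.1715 × 0.15119 = 0.32831.

σ_M = 0.33 mag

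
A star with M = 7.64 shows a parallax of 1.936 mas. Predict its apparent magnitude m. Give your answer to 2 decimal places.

m = 16.21

d = 1/p = 1/0.001936″ = 516.53 pc.
m − M = 5 log₁₀ d − 5 = 5 log₁₀(516.53) − 5 = 13.5655 − 5 = 8.5655.
m = M + (m − M) = 7.64 + 8.5655 = 16.21.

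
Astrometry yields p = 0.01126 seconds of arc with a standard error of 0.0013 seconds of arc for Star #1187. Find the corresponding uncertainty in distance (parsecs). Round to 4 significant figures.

10.25 pc

d = 1/p, so σ_d = σ_p / p².
σ_d = 0.00130 / (0.01126)² = 0.00130 / 0.00012679 = 10.253 pc.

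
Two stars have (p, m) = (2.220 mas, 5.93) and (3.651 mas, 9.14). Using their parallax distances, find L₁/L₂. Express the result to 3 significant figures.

L₁/L₂ = 52.0

d₁ = 1/p₁ = 1/0.002220″ = 450.45 pc; d₂ = 1/p₂ = 1/0.003651″ = 273.9 pc.
M₁ = m₁ − 5 log₁₀ d₁ + 5 = 5.93 − 13.2682 + 5 = -2.3382.
M₂ = 9.14 − 12.1880 + 5 = 1.9520.
L₁/L₂ = 10^(0.4(M₂ − M₁)) = 10^(0.4 × 4.2902) = 10^1.71608 = 52.009.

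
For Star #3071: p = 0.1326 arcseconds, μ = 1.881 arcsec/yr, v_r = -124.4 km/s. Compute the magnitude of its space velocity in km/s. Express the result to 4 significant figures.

d = 1/p = 1/0.1326″ = 7.5415 pc.
v_t = 4.740 μ d = 4.740 × 1.881 × 7.5415 = 67.24 km/s.
v = √(v_r² + v_t²) = √((-124.4)² + 67.24²) = √19996.6 = 141.41 km/s.

141.4 km/s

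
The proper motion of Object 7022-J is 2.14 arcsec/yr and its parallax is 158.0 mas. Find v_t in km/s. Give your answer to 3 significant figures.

d = 1/p = 1/0.1580″ = 6.3291 pc.
v_t = 4.74 × μ × d = 4.74 × 2.14 × 6.3291 = 64.2 km/s.

64.2 km/s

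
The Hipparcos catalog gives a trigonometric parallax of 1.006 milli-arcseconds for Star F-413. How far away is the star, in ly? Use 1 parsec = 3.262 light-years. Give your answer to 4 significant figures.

p = 1.006 milli-arcseconds = 0.001006 arcsec.
d = 1/p = 1/0.001006 = 994.04 pc.
In light-years: 994.04 × 3.262 = 3242.6 ly.

3243 ly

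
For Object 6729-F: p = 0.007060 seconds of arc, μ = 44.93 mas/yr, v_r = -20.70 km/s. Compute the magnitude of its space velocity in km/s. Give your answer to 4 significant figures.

d = 1/p = 1/0.007060″ = 141.64 pc.
μ = 44.93 mas/yr = 0.04493 ″/yr.
v_t = 4.740 μ d = 4.740 × 0.04493 × 141.64 = 30.165 km/s.
v = √(v_r² + v_t²) = √((-20.70)² + 30.165²) = √1338.42 = 36.584 km/s.

36.58 km/s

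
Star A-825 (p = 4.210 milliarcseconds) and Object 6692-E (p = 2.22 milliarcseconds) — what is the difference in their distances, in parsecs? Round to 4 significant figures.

d_A = 1/0.004210″ = 237.53 pc; d_B = 1/0.002220″ = 450.45 pc.
|d_B − d_A| = |450.45 − 237.53| = 212.92 pc.

212.9 pc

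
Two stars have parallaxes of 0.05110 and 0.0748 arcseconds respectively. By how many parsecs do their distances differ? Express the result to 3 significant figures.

d_A = 1/0.05110″ = 19.569 pc; d_B = 1/0.07480″ = 13.369 pc.
|d_B − d_A| = |13.369 − 19.569| = 6.2 pc.

6.20 pc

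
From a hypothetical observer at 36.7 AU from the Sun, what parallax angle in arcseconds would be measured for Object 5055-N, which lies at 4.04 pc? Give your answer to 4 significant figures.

9.084 arcsec

p (arcsec) = B (AU) / d (pc).
p = 36.7 / 4.04 = 9.0842 arcsec.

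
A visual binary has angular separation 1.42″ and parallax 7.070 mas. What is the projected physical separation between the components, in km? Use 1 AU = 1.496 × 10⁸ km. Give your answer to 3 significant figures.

3.00 × 10^10 km

d = 1/p = 1/0.007070″ = 141.44 pc.
At distance d (pc), an angle of θ arcsec spans θ·d AU: s = 1.42 × 141.44 = 200.84 AU.
= 200.84 × 1.496 × 10⁸ km = 3.0046 × 10^10 km.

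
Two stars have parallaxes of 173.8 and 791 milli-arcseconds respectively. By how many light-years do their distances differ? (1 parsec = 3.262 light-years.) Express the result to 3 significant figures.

d_A = 1/0.1738″ = 5.7537 pc; d_B = 1/0.7910″ = 1.2642 pc.
|d_B − d_A| = |1.2642 − 5.7537| = 4.4895 pc = 4.4895 × 3.262 ly = 14.645 ly.

14.6 ly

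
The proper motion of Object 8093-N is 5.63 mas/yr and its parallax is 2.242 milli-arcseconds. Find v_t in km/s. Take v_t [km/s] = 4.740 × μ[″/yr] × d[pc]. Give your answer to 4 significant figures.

d = 1/p = 1/0.002242″ = 446.03 pc.
μ = 5.63 mas/yr = 0.00563 ″/yr.
v_t = 4.74 × μ × d = 4.74 × 0.00563 × 446.03 = 11.903 km/s.

11.90 km/s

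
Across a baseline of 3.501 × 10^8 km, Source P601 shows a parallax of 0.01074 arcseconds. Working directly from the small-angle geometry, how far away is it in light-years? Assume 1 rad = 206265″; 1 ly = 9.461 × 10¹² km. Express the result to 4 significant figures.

710.7 ly

θ = 0.01074″ = 0.01074/206265 = 5.2069 × 10^-8 rad.
d = B/θ = (3.501 × 10^8) / (5.2069 × 10^-8) = 6.7238 × 10^15 km = (6.7238 × 10^15) / (9.461 × 10^12) ly = 710.69 ly.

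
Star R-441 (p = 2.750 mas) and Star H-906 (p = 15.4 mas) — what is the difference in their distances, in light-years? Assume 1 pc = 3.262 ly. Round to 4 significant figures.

974.4 ly

d_A = 1/0.002750″ = 363.64 pc; d_B = 1/0.01540″ = 64.935 pc.
|d_B − d_A| = |64.935 − 363.64| = 298.71 pc = 298.71 × 3.262 ly = 974.39 ly.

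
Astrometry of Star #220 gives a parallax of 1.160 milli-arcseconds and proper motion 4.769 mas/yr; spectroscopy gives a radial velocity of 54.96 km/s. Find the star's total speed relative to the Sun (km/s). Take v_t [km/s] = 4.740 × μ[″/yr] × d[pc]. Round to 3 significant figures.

d = 1/p = 1/0.001160″ = 862.07 pc.
μ = 4.769 mas/yr = 0.004769 ″/yr.
v_t = 4.740 μ d = 4.740 × 0.004769 × 862.07 = 19.487 km/s.
v = √(v_r² + v_t²) = √(54.96² + 19.487²) = √3400.34 = 58.312 km/s.

58.3 km/s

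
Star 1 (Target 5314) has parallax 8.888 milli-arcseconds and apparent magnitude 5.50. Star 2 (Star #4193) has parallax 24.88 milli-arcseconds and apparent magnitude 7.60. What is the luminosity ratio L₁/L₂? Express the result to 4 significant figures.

d₁ = 1/p₁ = 1/0.008888″ = 112.51 pc; d₂ = 1/p₂ = 1/0.02488″ = 40.193 pc.
M₁ = m₁ − 5 log₁₀ d₁ + 5 = 5.50 − 10.2560 + 5 = 0.2440.
M₂ = 7.60 − 8.0208 + 5 = 4.5792.
L₁/L₂ = 10^(0.4(M₂ − M₁)) = 10^(0.4 × 4.3352) = 10^1.73408 = 54.21.

L₁/L₂ = 54.21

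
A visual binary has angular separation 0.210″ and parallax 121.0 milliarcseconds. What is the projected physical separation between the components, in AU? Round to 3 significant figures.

1.74 AU

d = 1/p = 1/0.1210″ = 8.2645 pc.
At distance d (pc), an angle of θ arcsec spans θ·d AU: s = 0.210 × 8.2645 = 1.7355 AU.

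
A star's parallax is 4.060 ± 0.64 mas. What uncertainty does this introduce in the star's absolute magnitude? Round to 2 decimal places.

σ_M = 0.34 mag

M = m − 5 log₁₀ d + 5 = m + 5 log₁₀ p + 5, so ∂M/∂p = 5/(p ln 10).
σ_M = (5/ln 10) · (σ_p/p) = 2.1715 × 0.64/4.060 = 2.1715 × 0.15764 = 0.34232.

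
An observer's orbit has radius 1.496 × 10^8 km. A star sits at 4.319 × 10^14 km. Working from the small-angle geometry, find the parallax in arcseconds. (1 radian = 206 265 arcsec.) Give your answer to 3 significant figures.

0.0714 arcsec

θ ≈ B/d = (1.496 × 10^8) / (4.319 × 10^14) = 3.4638 × 10^-7 rad.
In arcseconds: 3.4638 × 10^-7 × 206265 = 0.071446″.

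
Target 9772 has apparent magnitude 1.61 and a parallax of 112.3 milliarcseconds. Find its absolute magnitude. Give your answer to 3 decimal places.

d = 1/p = 1/0.1123″ = 8.9047 pc.
m − M = 5 log₁₀(8.9047) − 5 = 4.7481 − 5 = -0.2519.
M = m − (m − M) = 1.61 − (-0.2519) = 1.862.

M = 1.862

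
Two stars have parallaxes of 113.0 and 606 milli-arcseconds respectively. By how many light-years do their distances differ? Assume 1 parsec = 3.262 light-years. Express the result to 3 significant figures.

23.5 ly

d_A = 1/0.1130″ = 8.8496 pc; d_B = 1/0.6060″ = 1.6502 pc.
|d_B − d_A| = |1.6502 − 8.8496| = 7.1994 pc = 7.1994 × 3.262 ly = 23.484 ly.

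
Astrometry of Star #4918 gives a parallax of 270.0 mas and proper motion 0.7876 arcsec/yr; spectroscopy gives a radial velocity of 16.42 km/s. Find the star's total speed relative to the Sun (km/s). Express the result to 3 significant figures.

21.5 km/s

d = 1/p = 1/0.2700″ = 3.7037 pc.
v_t = 4.740 μ d = 4.740 × 0.7876 × 3.7037 = 13.827 km/s.
v = √(v_r² + v_t²) = √(16.42² + 13.827²) = √460.802 = 21.466 km/s.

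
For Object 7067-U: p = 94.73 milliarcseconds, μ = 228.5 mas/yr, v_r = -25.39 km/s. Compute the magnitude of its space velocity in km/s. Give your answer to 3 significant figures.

27.8 km/s

d = 1/p = 1/0.09473″ = 10.556 pc.
μ = 228.5 mas/yr = 0.2285 ″/yr.
v_t = 4.740 μ d = 4.740 × 0.2285 × 10.556 = 11.433 km/s.
v = √(v_r² + v_t²) = √((-25.39)² + 11.433²) = √775.366 = 27.845 km/s.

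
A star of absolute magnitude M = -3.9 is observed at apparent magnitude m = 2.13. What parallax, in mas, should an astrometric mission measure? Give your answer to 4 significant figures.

6.223 mas

m − M = 2.13 − (-3.9) = 6.03.
d = 10^((m−M)/5 + 1) = 10^2.206 = 160.69 pc.
p = 1/d = 1/160.69 = 0.0062232 arcsec = 6.2232 mas.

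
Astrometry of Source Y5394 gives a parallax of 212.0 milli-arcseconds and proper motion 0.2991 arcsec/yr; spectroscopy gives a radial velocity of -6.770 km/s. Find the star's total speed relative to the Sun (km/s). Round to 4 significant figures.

d = 1/p = 1/0.2120″ = 4.717 pc.
v_t = 4.740 μ d = 4.740 × 0.2991 × 4.717 = 6.6875 km/s.
v = √(v_r² + v_t²) = √((-6.770)² + 6.6875²) = √90.5556 = 9.5161 km/s.

9.516 km/s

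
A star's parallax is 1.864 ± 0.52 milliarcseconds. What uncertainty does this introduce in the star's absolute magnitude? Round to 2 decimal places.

M = m − 5 log₁₀ d + 5 = m + 5 log₁₀ p + 5, so ∂M/∂p = 5/(p ln 10).
σ_M = (5/ln 10) · (σ_p/p) = 2.1715 × 0.52/1.864 = 2.1715 × 0.27897 = 0.60578.

σ_M = 0.61 mag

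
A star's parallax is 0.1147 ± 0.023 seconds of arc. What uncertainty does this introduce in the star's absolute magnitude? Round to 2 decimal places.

M = m − 5 log₁₀ d + 5 = m + 5 log₁₀ p + 5, so ∂M/∂p = 5/(p ln 10).
σ_M = (5/ln 10) · (σ_p/p) = 2.1715 × 0.023/0.1147 = 2.1715 × 0.20052 = 0.43543.

σ_M = 0.44 mag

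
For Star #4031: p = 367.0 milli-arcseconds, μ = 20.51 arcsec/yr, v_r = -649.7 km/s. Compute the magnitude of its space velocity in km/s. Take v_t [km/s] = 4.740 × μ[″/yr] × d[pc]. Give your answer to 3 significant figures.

d = 1/p = 1/0.3670″ = 2.7248 pc.
v_t = 4.740 μ d = 4.740 × 20.51 × 2.7248 = 264.9 km/s.
v = √(v_r² + v_t²) = √((-649.7)² + 264.9²) = √492282 = 701.63 km/s.

702 km/s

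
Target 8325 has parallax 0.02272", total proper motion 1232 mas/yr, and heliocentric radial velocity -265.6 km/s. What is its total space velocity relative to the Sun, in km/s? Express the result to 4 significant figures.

369.6 km/s

d = 1/p = 1/0.02272″ = 44.014 pc.
μ = 1232 mas/yr = 1.232 ″/yr.
v_t = 4.740 μ d = 4.740 × 1.232 × 44.014 = 257.03 km/s.
v = √(v_r² + v_t²) = √((-265.6)² + 257.03²) = √136608 = 369.61 km/s.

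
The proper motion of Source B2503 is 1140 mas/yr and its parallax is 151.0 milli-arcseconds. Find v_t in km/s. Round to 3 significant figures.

d = 1/p = 1/0.1510″ = 6.6225 pc.
μ = 1140 mas/yr = 1.14 ″/yr.
v_t = 4.74 × μ × d = 4.74 × 1.14 × 6.6225 = 35.785 km/s.

35.8 km/s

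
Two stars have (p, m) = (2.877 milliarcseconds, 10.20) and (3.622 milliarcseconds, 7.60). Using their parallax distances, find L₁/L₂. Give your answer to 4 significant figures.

L₁/L₂ = 0.1445

d₁ = 1/p₁ = 1/0.002877″ = 347.58 pc; d₂ = 1/p₂ = 1/0.003622″ = 276.09 pc.
M₁ = m₁ − 5 log₁₀ d₁ + 5 = 10.20 − 12.7053 + 5 = 2.4947.
M₂ = 7.60 − 12.2053 + 5 = 0.3947.
L₁/L₂ = 10^(0.4(M₂ − M₁)) = 10^(0.4 × (-2.1000)) = 10^(-0.84000) = 0.14454.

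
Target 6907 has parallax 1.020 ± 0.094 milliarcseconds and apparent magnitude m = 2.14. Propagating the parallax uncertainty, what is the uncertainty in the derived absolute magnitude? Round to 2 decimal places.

σ_M = 0.20 mag

M = m − 5 log₁₀ d + 5 = m + 5 log₁₀ p + 5, so ∂M/∂p = 5/(p ln 10).
σ_M = (5/ln 10) · (σ_p/p) = 2.1715 × 0.094/1.020 = 2.1715 × 0.092157 = 0.20012.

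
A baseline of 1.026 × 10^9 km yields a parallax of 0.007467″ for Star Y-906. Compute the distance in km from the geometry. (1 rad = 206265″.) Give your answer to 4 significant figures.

θ = 0.007467″ = 0.007467/206265 = 3.6201 × 10^-8 rad.
d = B/θ = (1.026 × 10^9) / (3.6201 × 10^-8) = 2.8342 × 10^16 km.

2.834 × 10^16 km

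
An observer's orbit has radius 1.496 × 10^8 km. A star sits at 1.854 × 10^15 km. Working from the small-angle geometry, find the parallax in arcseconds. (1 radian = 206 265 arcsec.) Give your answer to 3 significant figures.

0.0166 arcsec

θ ≈ B/d = (1.496 × 10^8) / (1.854 × 10^15) = 8.0690 × 10^-8 rad.
In arcseconds: 8.0690 × 10^-8 × 206265 = 0.016644″.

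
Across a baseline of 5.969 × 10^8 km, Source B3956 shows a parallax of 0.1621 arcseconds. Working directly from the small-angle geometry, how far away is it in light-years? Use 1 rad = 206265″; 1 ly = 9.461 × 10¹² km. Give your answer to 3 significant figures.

80.3 ly

θ = 0.1621″ = 0.1621/206265 = 7.8588 × 10^-7 rad.
d = B/θ = (5.969 × 10^8) / (7.8588 × 10^-7) = 7.5953 × 10^14 km = (7.5953 × 10^14) / (9.461 × 10^12) ly = 80.28 ly.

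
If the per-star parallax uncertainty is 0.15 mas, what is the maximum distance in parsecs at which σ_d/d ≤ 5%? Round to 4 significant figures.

σ_d/d = σ_p/p, so the condition is σ_p/p ≤ 0.05, i.e. p ≥ σ_p/0.05.
p_min = 0.15/0.05 = 3 mas = 0.003 arcsec.
d_max = 1/p_min = 1/0.003 = 333.33 pc.

333.3 pc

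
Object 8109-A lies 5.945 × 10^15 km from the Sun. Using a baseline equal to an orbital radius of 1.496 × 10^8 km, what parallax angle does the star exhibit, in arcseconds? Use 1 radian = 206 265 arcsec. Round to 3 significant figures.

θ ≈ B/d = (1.496 × 10^8) / (5.945 × 10^15) = 2.5164 × 10^-8 rad.
In arcseconds: 2.5164 × 10^-8 × 206265 = 0.0051905″.

0.00519 arcsec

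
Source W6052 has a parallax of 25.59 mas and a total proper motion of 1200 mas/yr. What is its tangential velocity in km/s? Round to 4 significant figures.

222.3 km/s

d = 1/p = 1/0.02559″ = 39.078 pc.
μ = 1200 mas/yr = 1.20 ″/yr.
v_t = 4.74 × μ × d = 4.74 × 1.20 × 39.078 = 222.28 km/s.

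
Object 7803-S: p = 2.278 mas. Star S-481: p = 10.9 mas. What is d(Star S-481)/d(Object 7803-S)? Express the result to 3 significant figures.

0.209

Since d = 1/p, d_B/d_A = p_A/p_B.
= 2.278 / 10.9 = 0.20899.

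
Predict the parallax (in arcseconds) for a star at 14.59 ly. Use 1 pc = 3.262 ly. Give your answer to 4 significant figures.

0.2236 arcsec

d = 14.59 ly ÷ 3.262 = 4.4727 pc.
p = 1/d = 1/4.4727 = 0.22358 arcsec.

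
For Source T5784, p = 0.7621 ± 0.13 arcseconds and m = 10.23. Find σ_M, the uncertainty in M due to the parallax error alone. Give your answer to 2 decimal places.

σ_M = 0.37 mag

M = m − 5 log₁₀ d + 5 = m + 5 log₁₀ p + 5, so ∂M/∂p = 5/(p ln 10).
σ_M = (5/ln 10) · (σ_p/p) = 2.1715 × 0.13/0.7621 = 2.1715 × 0.17058 = 0.37041.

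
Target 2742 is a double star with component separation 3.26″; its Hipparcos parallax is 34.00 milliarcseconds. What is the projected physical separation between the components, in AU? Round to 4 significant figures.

95.88 AU

d = 1/p = 1/0.03400″ = 29.412 pc.
At distance d (pc), an angle of θ arcsec spans θ·d AU: s = 3.26 × 29.412 = 95.883 AU.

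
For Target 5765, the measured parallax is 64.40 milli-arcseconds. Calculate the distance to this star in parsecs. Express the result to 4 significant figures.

15.53 pc

p = 64.40 milli-arcseconds = 0.06440 arcsec.
d = 1/p = 1/0.06440 = 15.528 pc.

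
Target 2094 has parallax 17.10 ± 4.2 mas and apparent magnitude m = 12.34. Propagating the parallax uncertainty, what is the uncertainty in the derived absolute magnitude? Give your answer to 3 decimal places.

σ_M = 0.533 mag

M = m − 5 log₁₀ d + 5 = m + 5 log₁₀ p + 5, so ∂M/∂p = 5/(p ln 10).
σ_M = (5/ln 10) · (σ_p/p) = 2.1715 × 4.2/17.10 = 2.1715 × 0.24561 = 0.53334.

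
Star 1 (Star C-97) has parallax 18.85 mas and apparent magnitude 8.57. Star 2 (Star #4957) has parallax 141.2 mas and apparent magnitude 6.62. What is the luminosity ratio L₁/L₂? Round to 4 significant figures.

d₁ = 1/p₁ = 1/0.01885″ = 53.05 pc; d₂ = 1/p₂ = 1/0.1412″ = 7.0822 pc.
M₁ = m₁ − 5 log₁₀ d₁ + 5 = 8.57 − 8.6234 + 5 = 4.9466.
M₂ = 6.62 − 4.2508 + 5 = 7.3692.
L₁/L₂ = 10^(0.4(M₂ − M₁)) = 10^(0.4 × 2.4226) = 10^0.96904 = 9.3119.

L₁/L₂ = 9.312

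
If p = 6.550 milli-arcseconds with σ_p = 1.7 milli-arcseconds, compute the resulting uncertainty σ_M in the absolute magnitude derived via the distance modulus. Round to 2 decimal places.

σ_M = 0.56 mag

M = m − 5 log₁₀ d + 5 = m + 5 log₁₀ p + 5, so ∂M/∂p = 5/(p ln 10).
σ_M = (5/ln 10) · (σ_p/p) = 2.1715 × 1.7/6.550 = 2.1715 × 0.25954 = 0.56359.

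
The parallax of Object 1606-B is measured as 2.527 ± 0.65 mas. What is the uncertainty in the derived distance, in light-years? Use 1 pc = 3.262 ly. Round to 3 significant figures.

d = 1/p, so σ_d = σ_p / p².
σ_d = 0.000650 / (0.002527)² = 0.000650 / 0.0000063857 = 101.79 pc = 101.79 × 3.262 ly = 332.04 ly.

332 ly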